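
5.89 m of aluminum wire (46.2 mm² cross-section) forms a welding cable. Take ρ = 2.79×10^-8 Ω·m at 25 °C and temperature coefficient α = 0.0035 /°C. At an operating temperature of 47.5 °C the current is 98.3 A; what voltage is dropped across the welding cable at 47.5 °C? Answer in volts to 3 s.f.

A = 46.2 mm² = 4.620e-05 m²
R₍25₎ = ρL/A = (2.79×10^-8)(5.89)/(4.620e-05) = 0.003557 Ω
R₍47.5₎ = R₍25₎(1 + αΔT) = 0.003557 × (1 + 0.0035×22.5) = 0.003837 Ω
V = IR = 98.3 × 0.003837 = 0.377 V

0.377 V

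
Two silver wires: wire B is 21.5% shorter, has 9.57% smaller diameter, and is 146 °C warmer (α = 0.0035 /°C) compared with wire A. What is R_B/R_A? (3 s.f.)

R ∝ ρL/d² with ρ ∝ (1+αΔT), so R_B/R_A = (1 − 21.5/100) × (1 − 9.57/100)⁻² × (1 + 0.0035×146)
= 0.785 × 1.223 × 1.511 = 1.45

1.45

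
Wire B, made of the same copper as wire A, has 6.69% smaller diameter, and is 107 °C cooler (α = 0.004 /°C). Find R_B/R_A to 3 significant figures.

R ∝ ρL/d² with ρ ∝ (1+αΔT), so R_B/R_A = (1 − 6.69/100)⁻² × (1 − 0.004×107)
= 1.149 × 0.572 = 0.657

0.657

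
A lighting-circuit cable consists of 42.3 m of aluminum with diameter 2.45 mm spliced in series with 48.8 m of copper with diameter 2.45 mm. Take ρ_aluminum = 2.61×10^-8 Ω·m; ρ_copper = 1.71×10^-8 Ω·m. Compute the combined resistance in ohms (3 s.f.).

Segment 1: A = π(d/2)² = π(1.2250e-03 m)² = 4.714e-06 m²
R₁ = ρL/A = (2.61×10^-8)(42.3)/(4.714e-06) = 0.2342 Ω
R₂ = (1.71×10^-8)(48.8)/(4.714e-06) = 0.177 Ω
R = R₁ + R₂ = 0.411 Ω

0.411 Ω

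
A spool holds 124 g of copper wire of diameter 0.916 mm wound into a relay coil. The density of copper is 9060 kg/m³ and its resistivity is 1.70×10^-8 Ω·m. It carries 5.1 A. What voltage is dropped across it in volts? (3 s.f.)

A = π(d/2)² = π(4.5800e-04 m)² = 6.5899e-07 m²
L = m/(density·A) = 0.124/(9060×6.5899e-07) = 20.77 m
R = ρL/A = (1.70×10^-8)(20.77)/(6.5899e-07) = 0.5358 Ω
V = IR = 5.1 × 0.5358 = 2.73 V

2.73 V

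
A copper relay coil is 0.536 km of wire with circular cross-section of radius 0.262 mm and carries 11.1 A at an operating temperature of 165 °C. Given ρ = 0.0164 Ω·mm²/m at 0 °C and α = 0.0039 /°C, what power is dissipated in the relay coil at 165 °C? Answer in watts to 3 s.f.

8250 W

ρ = 0.0164 Ω·mm²/m = 1.64×10^-8 Ω·m
A = πr² = π(2.6200e-04 m)² = 2.157e-07 m²
R₍0₎ = ρL/A = (1.64×10^-8)(536)/(2.157e-07) = 40.76 Ω
R₍165₎ = R₍0₎(1 + αΔT) = 40.76 × (1 + 0.0039×165) = 66.99 Ω
P = I²R = (11.1)² × 66.99 = 8250 W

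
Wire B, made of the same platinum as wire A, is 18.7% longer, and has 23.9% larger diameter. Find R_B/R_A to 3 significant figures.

0.773

R ∝ L/d², so R_B/R_A = (1 + 18.7/100) × (1 + 23.9/100)⁻²
= 1.187 × 0.6514 = 0.773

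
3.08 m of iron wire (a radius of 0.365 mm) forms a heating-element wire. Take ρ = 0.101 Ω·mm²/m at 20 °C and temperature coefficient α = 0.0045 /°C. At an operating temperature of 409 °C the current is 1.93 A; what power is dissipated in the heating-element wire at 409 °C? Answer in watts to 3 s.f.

ρ = 0.101 Ω·mm²/m = 1.01×10^-7 Ω·m
A = πr² = π(3.6500e-04 m)² = 4.185e-07 m²
R₍20₎ = ρL/A = (1.01×10^-7)(3.08)/(4.185e-07) = 0.7433 Ω
R₍409₎ = R₍20₎(1 + αΔT) = 0.7433 × (1 + 0.0045×389) = 2.044 Ω
P = I²R = (1.93)² × 2.044 = 7.61 W

7.61 W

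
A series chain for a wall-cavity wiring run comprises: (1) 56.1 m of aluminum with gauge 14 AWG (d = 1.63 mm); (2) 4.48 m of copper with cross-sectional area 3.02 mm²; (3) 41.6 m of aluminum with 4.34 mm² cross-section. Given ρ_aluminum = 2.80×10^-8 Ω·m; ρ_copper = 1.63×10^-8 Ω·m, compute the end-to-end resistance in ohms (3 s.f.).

1.05 Ω

Seg 1: A = π(1.63/2 mm)² = π(8.1500e-04 m)² = 2.087e-06 m²
R_1 = (2.80×10^-8)(56.1)/(2.087e-06) = 0.7528 Ω
Seg 2: A = 3.02 mm² = 3.020e-06 m²
R_2 = (1.63×10^-8)(4.48)/(3.020e-06) = 0.02418 Ω
Seg 3: A = 4.34 mm² = 4.340e-06 m²
R_3 = (2.80×10^-8)(41.6)/(4.340e-06) = 0.2684 Ω
R_total = R_1 + R_2 + R_3 = 1.05 Ω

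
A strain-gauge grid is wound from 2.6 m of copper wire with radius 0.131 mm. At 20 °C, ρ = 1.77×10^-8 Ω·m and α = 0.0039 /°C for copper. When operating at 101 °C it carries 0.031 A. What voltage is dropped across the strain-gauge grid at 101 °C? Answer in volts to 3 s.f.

0.0348 V

A = πr² = π(1.3100e-04 m)² = 5.391e-08 m²
R₍20₎ = ρL/A = (1.77×10^-8)(2.6)/(5.391e-08) = 0.8536 Ω
R₍101₎ = R₍20₎(1 + αΔT) = 0.8536 × (1 + 0.0039×81) = 1.123 Ω
V = IR = 0.031 × 1.123 = 0.0348 V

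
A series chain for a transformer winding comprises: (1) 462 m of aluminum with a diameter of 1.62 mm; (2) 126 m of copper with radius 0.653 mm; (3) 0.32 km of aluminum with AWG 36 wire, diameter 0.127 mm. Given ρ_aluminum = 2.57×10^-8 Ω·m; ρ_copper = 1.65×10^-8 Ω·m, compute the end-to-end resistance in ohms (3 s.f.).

657 Ω

Seg 1: A = π(d/2)² = π(8.1000e-04 m)² = 2.061e-06 m²
R_1 = (2.57×10^-8)(462)/(2.061e-06) = 5.76 Ω
Seg 2: A = πr² = π(6.5300e-04 m)² = 1.340e-06 m²
R_2 = (1.65×10^-8)(126)/(1.340e-06) = 1.552 Ω
Seg 3: A = π(0.127/2 mm)² = π(6.3500e-05 m)² = 1.267e-08 m²
R_3 = (2.57×10^-8)(320)/(1.267e-08) = 649.2 Ω
R_total = R_1 + R_2 + R_3 = 657 Ω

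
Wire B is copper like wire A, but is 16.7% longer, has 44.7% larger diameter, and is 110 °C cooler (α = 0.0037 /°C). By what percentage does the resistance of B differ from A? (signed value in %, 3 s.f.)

R ∝ ρL/d² with ρ ∝ (1+αΔT), so R_B/R_A = (1 + 16.7/100) × (1 + 44.7/100)⁻² × (1 − 0.0037×110)
= 1.167 × 0.4776 × 0.593 = 0.3305
(R_B − R_A)/R_A = 0.3305 − 1 = -66.9%

-66.9%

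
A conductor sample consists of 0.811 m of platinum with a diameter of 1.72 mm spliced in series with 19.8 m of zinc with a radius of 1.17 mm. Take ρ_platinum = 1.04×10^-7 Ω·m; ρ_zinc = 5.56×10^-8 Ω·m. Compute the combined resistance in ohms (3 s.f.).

0.292 Ω

Segment 1: A = π(d/2)² = π(8.6000e-04 m)² = 2.324e-06 m²
R₁ = ρL/A = (1.04×10^-7)(0.811)/(2.324e-06) = 0.0363 Ω
Segment 2: A = πr² = π(1.1700e-03 m)² = 4.301e-06 m²
R₂ = (5.56×10^-8)(19.8)/(4.301e-06) = 0.256 Ω
R = R₁ + R₂ = 0.292 Ω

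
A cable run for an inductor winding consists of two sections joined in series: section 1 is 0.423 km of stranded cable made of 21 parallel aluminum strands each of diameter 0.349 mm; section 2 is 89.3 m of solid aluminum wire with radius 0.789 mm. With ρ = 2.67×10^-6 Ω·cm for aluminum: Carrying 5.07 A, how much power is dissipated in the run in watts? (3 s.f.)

176 W

ρ = 2.67×10^-6 Ω·cm = 2.67×10^-8 Ω·m
Section 1: A_strand = π(1.7450e-04)² = 9.566e-08 m²; R₁ = ρL/(N·A_s) = (2.67×10^-8)(423)/(21×9.566e-08) = 5.622 Ω
Section 2: A = πr² = π(7.8900e-04 m)² = 1.956e-06 m²
R₂ = (2.67×10^-8)(89.3)/(1.956e-06) = 1.219 Ω
R = R₁ + R₂ = 6.841 Ω
P = I²R = (5.07)² × 6.841 = 176 W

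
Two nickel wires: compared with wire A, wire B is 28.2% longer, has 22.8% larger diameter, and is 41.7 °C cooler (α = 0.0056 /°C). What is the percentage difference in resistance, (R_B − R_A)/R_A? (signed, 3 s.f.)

-34.8%

R ∝ ρL/d² with ρ ∝ (1+αΔT), so R_B/R_A = (1 + 28.2/100) × (1 + 22.8/100)⁻² × (1 − 0.0056×41.7)
= 1.282 × 0.6631 × 0.7665 = 0.6516
(R_B − R_A)/R_A = 0.6516 − 1 = -34.8%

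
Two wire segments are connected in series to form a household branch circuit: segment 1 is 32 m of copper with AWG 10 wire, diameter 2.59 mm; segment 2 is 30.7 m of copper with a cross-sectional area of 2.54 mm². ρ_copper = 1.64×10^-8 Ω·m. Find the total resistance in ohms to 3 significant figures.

Segment 1: A = π(2.59/2 mm)² = π(1.2950e-03 m)² = 5.269e-06 m²
R₁ = ρL/A = (1.64×10^-8)(32)/(5.269e-06) = 0.09961 Ω
Segment 2: A = 2.54 mm² = 2.540e-06 m²
R₂ = (1.64×10^-8)(30.7)/(2.540e-06) = 0.1982 Ω
R = R₁ + R₂ = 0.298 Ω

0.298 Ω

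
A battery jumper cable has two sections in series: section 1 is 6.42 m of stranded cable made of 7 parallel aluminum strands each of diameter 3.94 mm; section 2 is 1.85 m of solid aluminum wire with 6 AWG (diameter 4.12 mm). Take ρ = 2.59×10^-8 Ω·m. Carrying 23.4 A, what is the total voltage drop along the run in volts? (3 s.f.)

0.130 V

Section 1: A_strand = π(1.9700e-03)² = 1.219e-05 m²; R₁ = ρL/(N·A_s) = (2.59×10^-8)(6.42)/(7×1.219e-05) = 0.001948 Ω
Section 2: A = π(4.12/2 mm)² = π(2.0600e-03 m)² = 1.333e-05 m²
R₂ = (2.59×10^-8)(1.85)/(1.333e-05) = 0.003594 Ω
R = R₁ + R₂ = 0.005542 Ω
V = IR = 23.4 × 0.005542 = 0.130 V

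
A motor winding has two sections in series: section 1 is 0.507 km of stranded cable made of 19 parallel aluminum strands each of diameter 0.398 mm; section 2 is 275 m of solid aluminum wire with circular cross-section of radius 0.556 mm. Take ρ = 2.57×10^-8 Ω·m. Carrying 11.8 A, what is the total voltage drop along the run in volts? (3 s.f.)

151 V

Section 1: A_strand = π(1.9900e-04)² = 1.244e-07 m²; R₁ = ρL/(N·A_s) = (2.57×10^-8)(507)/(19×1.244e-07) = 5.512 Ω
Section 2: A = πr² = π(5.5600e-04 m)² = 9.712e-07 m²
R₂ = (2.57×10^-8)(275)/(9.712e-07) = 7.277 Ω
R = R₁ + R₂ = 12.79 Ω
V = IR = 11.8 × 12.79 = 151 V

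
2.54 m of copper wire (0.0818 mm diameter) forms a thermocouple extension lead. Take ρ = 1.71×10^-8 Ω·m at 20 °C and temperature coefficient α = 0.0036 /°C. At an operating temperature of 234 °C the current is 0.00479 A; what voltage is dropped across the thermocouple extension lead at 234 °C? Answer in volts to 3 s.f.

0.0701 V

A = π(d/2)² = π(4.0900e-05 m)² = 5.255e-09 m²
R₍20₎ = ρL/A = (1.71×10^-8)(2.54)/(5.255e-09) = 8.265 Ω
R₍234₎ = R₍20₎(1 + αΔT) = 8.265 × (1 + 0.0036×214) = 14.63 Ω
V = IR = 0.00479 × 14.63 = 0.0701 V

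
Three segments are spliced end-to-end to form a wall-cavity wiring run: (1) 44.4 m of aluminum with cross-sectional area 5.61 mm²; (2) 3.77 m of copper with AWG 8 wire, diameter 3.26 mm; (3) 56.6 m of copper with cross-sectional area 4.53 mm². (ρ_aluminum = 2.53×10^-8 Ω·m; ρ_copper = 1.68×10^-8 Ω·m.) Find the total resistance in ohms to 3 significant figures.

0.418 Ω

Seg 1: A = 5.61 mm² = 5.610e-06 m²
R_1 = (2.53×10^-8)(44.4)/(5.610e-06) = 0.2002 Ω
Seg 2: A = π(3.26/2 mm)² = π(1.6300e-03 m)² = 8.347e-06 m²
R_2 = (1.68×10^-8)(3.77)/(8.347e-06) = 0.007588 Ω
Seg 3: A = 4.53 mm² = 4.530e-06 m²
R_3 = (1.68×10^-8)(56.6)/(4.530e-06) = 0.2099 Ω
R_total = R_1 + R_2 + R_3 = 0.418 Ω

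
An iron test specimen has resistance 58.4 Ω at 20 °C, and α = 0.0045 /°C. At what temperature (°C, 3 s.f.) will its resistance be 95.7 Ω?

R = R₀(1 + α(T − T₀)) ⇒ T = T₀ + (R/R₀ − 1)/α
T = 20 + (95.7/58.4 − 1)/0.0045 = 20 + (0.6387)/0.0045 = 162 °C

162 °C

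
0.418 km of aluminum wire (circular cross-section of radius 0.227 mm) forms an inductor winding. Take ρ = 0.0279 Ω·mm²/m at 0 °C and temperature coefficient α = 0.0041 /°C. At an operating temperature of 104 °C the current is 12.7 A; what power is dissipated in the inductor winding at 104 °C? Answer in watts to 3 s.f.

ρ = 0.0279 Ω·mm²/m = 2.79×10^-8 Ω·m
A = πr² = π(2.2700e-04 m)² = 1.619e-07 m²
R₍0₎ = ρL/A = (2.79×10^-8)(418)/(1.619e-07) = 72.04 Ω
R₍104₎ = R₍0₎(1 + αΔT) = 72.04 × (1 + 0.0041×104) = 102.8 Ω
P = I²R = (12.7)² × 102.8 = 16600 W

16600 W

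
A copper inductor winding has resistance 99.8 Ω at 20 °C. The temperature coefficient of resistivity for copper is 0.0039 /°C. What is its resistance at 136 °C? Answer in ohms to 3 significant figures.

145 Ω

ΔT = 136 − 20 = 116 °C
R = R₀(1 + αΔT) = 99.8 × (1 + 0.0039×116) = 99.8 × 1.452 = 145 Ω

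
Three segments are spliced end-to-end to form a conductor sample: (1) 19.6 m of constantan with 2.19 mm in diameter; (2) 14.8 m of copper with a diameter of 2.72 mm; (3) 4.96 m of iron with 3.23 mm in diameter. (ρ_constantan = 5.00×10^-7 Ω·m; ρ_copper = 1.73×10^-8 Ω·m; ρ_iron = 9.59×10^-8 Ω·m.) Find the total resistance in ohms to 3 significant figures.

Seg 1: A = π(d/2)² = π(1.0950e-03 m)² = 3.767e-06 m²
R_1 = (5.00×10^-7)(19.6)/(3.767e-06) = 2.602 Ω
Seg 2: A = π(d/2)² = π(1.3600e-03 m)² = 5.811e-06 m²
R_2 = (1.73×10^-8)(14.8)/(5.811e-06) = 0.04406 Ω
Seg 3: A = π(d/2)² = π(1.6150e-03 m)² = 8.194e-06 m²
R_3 = (9.59×10^-8)(4.96)/(8.194e-06) = 0.05805 Ω
R_total = R_1 + R_2 + R_3 = 2.70 Ω

2.70 Ω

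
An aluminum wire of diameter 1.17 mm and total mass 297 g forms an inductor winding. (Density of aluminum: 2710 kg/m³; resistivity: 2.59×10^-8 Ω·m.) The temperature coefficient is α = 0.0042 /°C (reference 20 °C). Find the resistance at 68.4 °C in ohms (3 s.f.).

A = π(d/2)² = π(5.8500e-04 m)² = 1.0751e-06 m²
L = m/(density·A) = 0.297/(2710×1.0751e-06) = 101.9 m
R = ρL/A = (2.59×10^-8)(101.9)/(1.0751e-06) = 2.456 Ω
R(68.4 °C) = 2.456 × (1 + 0.0042×48.4) = 2.95 Ω

2.95 Ω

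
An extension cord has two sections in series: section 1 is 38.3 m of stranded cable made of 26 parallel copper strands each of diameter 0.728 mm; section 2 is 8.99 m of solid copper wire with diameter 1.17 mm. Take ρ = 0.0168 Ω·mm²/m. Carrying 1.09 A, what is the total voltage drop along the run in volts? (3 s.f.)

0.218 V

ρ = 0.0168 Ω·mm²/m = 1.68×10^-8 Ω·m
Section 1: A_strand = π(3.6400e-04)² = 4.162e-07 m²; R₁ = ρL/(N·A_s) = (1.68×10^-8)(38.3)/(26×4.162e-07) = 0.05945 Ω
Section 2: A = π(d/2)² = π(5.8500e-04 m)² = 1.075e-06 m²
R₂ = (1.68×10^-8)(8.99)/(1.075e-06) = 0.1405 Ω
R = R₁ + R₂ = 0.1999 Ω
V = IR = 1.09 × 0.1999 = 0.218 V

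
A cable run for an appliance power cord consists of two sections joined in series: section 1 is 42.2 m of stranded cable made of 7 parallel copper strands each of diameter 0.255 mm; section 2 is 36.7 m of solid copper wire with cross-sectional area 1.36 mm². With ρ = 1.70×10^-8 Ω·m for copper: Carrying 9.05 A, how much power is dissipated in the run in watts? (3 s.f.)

Section 1: A_strand = π(1.2750e-04)² = 5.107e-08 m²; R₁ = ρL/(N·A_s) = (1.70×10^-8)(42.2)/(7×5.107e-08) = 2.007 Ω
Section 2: A = 1.36 mm² = 1.360e-06 m²
R₂ = (1.70×10^-8)(36.7)/(1.360e-06) = 0.4587 Ω
R = R₁ + R₂ = 2.465 Ω
P = I²R = (9.05)² × 2.465 = 202 W

202 W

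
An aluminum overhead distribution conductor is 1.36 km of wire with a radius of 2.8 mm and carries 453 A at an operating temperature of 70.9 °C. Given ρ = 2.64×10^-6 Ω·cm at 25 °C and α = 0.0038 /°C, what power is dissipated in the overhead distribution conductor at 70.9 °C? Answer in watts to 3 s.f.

3.51×10^5 W

ρ = 2.64×10^-6 Ω·cm = 2.64×10^-8 Ω·m
A = πr² = π(2.8000e-03 m)² = 2.463e-05 m²
R₍25₎ = ρL/A = (2.64×10^-8)(1360)/(2.463e-05) = 1.458 Ω
R₍70.9₎ = R₍25₎(1 + αΔT) = 1.458 × (1 + 0.0038×45.9) = 1.712 Ω
P = I²R = (453)² × 1.712 = 3.51×10^5 W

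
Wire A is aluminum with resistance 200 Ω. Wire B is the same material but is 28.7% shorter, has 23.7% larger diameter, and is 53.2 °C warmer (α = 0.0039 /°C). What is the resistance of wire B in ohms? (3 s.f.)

R ∝ ρL/d² with ρ ∝ (1+αΔT), so R_B/R_A = (1 − 28.7/100) × (1 + 23.7/100)⁻² × (1 + 0.0039×53.2)
= 0.713 × 0.6535 × 1.208 = 0.5626
R_B = 0.5626 × 200 = 113 Ω

113 Ω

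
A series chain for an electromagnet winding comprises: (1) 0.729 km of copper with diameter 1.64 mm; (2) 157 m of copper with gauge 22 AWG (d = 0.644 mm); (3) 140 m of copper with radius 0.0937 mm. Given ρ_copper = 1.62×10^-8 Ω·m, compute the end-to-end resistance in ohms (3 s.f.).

95.6 Ω

Seg 1: A = π(d/2)² = π(8.2000e-04 m)² = 2.112e-06 m²
R_1 = (1.62×10^-8)(729)/(2.112e-06) = 5.591 Ω
Seg 2: A = π(0.644/2 mm)² = π(3.2200e-04 m)² = 3.257e-07 m²
R_2 = (1.62×10^-8)(157)/(3.257e-07) = 7.808 Ω
Seg 3: A = πr² = π(9.3700e-05 m)² = 2.758e-08 m²
R_3 = (1.62×10^-8)(140)/(2.758e-08) = 82.23 Ω
R_total = R_1 + R_2 + R_3 = 95.6 Ω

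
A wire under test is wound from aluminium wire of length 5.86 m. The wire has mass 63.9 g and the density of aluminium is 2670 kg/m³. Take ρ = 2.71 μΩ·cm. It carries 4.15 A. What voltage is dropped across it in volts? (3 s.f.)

ρ = 2.71 μΩ·cm = 2.71×10^-8 Ω·m
A = m/(density·L) = 0.0639/(2670×5.86) = 4.0841e-06 m²
R = ρL/A = (2.71×10^-8)(5.86)/(4.0841e-06) = 0.03888 Ω
V = IR = 4.15 × 0.03888 = 0.161 V

0.161 V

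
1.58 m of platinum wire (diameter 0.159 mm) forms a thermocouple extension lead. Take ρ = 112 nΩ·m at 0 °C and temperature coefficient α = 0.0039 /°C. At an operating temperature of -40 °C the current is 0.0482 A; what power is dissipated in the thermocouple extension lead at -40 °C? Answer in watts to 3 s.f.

ρ = 112 nΩ·m = 1.12×10^-7 Ω·m
A = π(d/2)² = π(7.9500e-05 m)² = 1.986e-08 m²
R₍0₎ = ρL/A = (1.12×10^-7)(1.58)/(1.986e-08) = 8.912 Ω
R₍-40₎ = R₍0₎(1 + αΔT) = 8.912 × (1 + 0.0039×-40) = 7.522 Ω
P = I²R = (0.0482)² × 7.522 = 0.0175 W

0.0175 W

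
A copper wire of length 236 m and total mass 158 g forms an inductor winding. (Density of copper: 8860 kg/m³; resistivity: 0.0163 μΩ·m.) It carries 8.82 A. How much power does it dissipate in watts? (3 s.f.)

3960 W

ρ = 0.0163 μΩ·m = 1.63×10^-8 Ω·m
A = m/(density·L) = 0.158/(8860×236) = 7.5563e-08 m²
R = ρL/A = (1.63×10^-8)(236)/(7.5563e-08) = 50.91 Ω
P = I²R = (8.82)² × 50.91 = 3960 W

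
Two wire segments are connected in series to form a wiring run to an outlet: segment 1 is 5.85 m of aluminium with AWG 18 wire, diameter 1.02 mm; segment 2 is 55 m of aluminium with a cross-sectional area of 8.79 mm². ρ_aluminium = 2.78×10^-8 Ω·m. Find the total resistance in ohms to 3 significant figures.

Segment 1: A = π(1.02/2 mm)² = π(5.1000e-04 m)² = 8.171e-07 m²
R₁ = ρL/A = (2.78×10^-8)(5.85)/(8.171e-07) = 0.199 Ω
Segment 2: A = 8.79 mm² = 8.790e-06 m²
R₂ = (2.78×10^-8)(55)/(8.790e-06) = 0.1739 Ω
R = R₁ + R₂ = 0.373 Ω

0.373 Ω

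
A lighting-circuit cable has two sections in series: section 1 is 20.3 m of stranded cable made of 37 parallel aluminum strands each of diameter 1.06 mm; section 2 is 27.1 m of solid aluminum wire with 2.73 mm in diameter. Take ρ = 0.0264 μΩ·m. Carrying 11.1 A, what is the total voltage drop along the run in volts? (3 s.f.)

ρ = 0.0264 μΩ·m = 2.64×10^-8 Ω·m
Section 1: A_strand = π(5.3000e-04)² = 8.825e-07 m²; R₁ = ρL/(N·A_s) = (2.64×10^-8)(20.3)/(37×8.825e-07) = 0.01641 Ω
Section 2: A = π(d/2)² = π(1.3650e-03 m)² = 5.853e-06 m²
R₂ = (2.64×10^-8)(27.1)/(5.853e-06) = 0.1222 Ω
R = R₁ + R₂ = 0.1386 Ω
V = IR = 11.1 × 0.1386 = 1.54 V

1.54 V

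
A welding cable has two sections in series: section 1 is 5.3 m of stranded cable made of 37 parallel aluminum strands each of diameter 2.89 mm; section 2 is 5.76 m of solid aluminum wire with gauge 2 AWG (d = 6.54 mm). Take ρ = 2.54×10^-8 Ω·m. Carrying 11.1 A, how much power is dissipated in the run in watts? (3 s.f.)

Section 1: A_strand = π(1.4450e-03)² = 6.560e-06 m²; R₁ = ρL/(N·A_s) = (2.54×10^-8)(5.3)/(37×6.560e-06) = 5.547×10^-4 Ω
Section 2: A = π(6.54/2 mm)² = π(3.2700e-03 m)² = 3.359e-05 m²
R₂ = (2.54×10^-8)(5.76)/(3.359e-05) = 0.004355 Ω
R = R₁ + R₂ = 0.00491 Ω
P = I²R = (11.1)² × 0.00491 = 0.605 W

0.605 W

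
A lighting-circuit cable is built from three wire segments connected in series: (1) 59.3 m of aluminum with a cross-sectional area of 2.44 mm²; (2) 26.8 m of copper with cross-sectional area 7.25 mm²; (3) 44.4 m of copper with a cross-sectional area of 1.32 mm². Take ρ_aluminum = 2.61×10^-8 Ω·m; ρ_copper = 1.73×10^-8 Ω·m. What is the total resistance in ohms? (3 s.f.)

Seg 1: A = 2.44 mm² = 2.440e-06 m²
R_1 = (2.61×10^-8)(59.3)/(2.440e-06) = 0.6343 Ω
Seg 2: A = 7.25 mm² = 7.250e-06 m²
R_2 = (1.73×10^-8)(26.8)/(7.250e-06) = 0.06395 Ω
Seg 3: A = 1.32 mm² = 1.320e-06 m²
R_3 = (1.73×10^-8)(44.4)/(1.320e-06) = 0.5819 Ω
R_total = R_1 + R_2 + R_3 = 1.28 Ω

1.28 Ω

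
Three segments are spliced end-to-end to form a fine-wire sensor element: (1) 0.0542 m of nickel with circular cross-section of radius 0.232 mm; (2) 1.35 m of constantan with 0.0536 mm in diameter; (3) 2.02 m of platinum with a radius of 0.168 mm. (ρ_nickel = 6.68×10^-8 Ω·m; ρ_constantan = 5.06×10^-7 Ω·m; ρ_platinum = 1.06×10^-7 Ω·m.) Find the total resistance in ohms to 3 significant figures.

Seg 1: A = πr² = π(2.3200e-04 m)² = 1.691e-07 m²
R_1 = (6.68×10^-8)(0.0542)/(1.691e-07) = 0.02141 Ω
Seg 2: A = π(d/2)² = π(2.6800e-05 m)² = 2.256e-09 m²
R_2 = (5.06×10^-7)(1.35)/(2.256e-09) = 302.7 Ω
Seg 3: A = πr² = π(1.6800e-04 m)² = 8.867e-08 m²
R_3 = (1.06×10^-7)(2.02)/(8.867e-08) = 2.415 Ω
R_total = R_1 + R_2 + R_3 = 305 Ω

305 Ω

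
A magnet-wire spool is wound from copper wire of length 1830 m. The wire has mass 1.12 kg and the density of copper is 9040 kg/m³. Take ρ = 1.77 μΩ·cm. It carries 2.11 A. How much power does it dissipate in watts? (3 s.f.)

2130 W

ρ = 1.77 μΩ·cm = 1.77×10^-8 Ω·m
A = m/(density·L) = 1.12/(9040×1830) = 6.7702e-08 m²
R = ρL/A = (1.77×10^-8)(1830)/(6.7702e-08) = 478.4 Ω
P = I²R = (2.11)² × 478.4 = 2130 W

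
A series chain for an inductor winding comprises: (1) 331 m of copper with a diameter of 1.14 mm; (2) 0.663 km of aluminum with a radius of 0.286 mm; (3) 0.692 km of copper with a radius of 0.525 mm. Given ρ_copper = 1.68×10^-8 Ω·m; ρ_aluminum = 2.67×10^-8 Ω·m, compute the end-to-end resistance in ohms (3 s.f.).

Seg 1: A = π(d/2)² = π(5.7000e-04 m)² = 1.021e-06 m²
R_1 = (1.68×10^-8)(331)/(1.021e-06) = 5.448 Ω
Seg 2: A = πr² = π(2.8600e-04 m)² = 2.570e-07 m²
R_2 = (2.67×10^-8)(663)/(2.570e-07) = 68.89 Ω
Seg 3: A = πr² = π(5.2500e-04 m)² = 8.659e-07 m²
R_3 = (1.68×10^-8)(692)/(8.659e-07) = 13.43 Ω
R_total = R_1 + R_2 + R_3 = 87.8 Ω

87.8 Ω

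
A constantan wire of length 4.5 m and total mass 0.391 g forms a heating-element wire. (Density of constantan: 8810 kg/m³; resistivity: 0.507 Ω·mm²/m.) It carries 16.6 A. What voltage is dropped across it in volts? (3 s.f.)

ρ = 0.507 Ω·mm²/m = 5.07×10^-7 Ω·m
A = m/(density·L) = 3.910×10^-4/(8810×4.5) = 9.8625e-09 m²
R = ρL/A = (5.07×10^-7)(4.5)/(9.8625e-09) = 231.3 Ω
V = IR = 16.6 × 231.3 = 3840 V

3840 V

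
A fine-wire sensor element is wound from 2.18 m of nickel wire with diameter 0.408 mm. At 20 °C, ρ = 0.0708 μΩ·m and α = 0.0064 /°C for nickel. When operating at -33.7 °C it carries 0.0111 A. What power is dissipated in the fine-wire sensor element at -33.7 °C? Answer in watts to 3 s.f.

ρ = 0.0708 μΩ·m = 7.08×10^-8 Ω·m
A = π(d/2)² = π(2.0400e-04 m)² = 1.307e-07 m²
R₍20₎ = ρL/A = (7.08×10^-8)(2.18)/(1.307e-07) = 1.181 Ω
R₍-33.7₎ = R₍20₎(1 + αΔT) = 1.181 × (1 + 0.0064×-53.7) = 0.7748 Ω
P = I²R = (0.0111)² × 0.7748 = 9.55×10^-5 W

9.55×10^-5 W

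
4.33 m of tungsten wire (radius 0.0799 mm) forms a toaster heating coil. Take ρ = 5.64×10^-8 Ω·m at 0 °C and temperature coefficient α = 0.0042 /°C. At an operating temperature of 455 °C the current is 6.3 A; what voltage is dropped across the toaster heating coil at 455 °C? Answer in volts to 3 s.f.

A = πr² = π(7.9900e-05 m)² = 2.006e-08 m²
R₍0₎ = ρL/A = (5.64×10^-8)(4.33)/(2.006e-08) = 12.18 Ω
R₍455₎ = R₍0₎(1 + αΔT) = 12.18 × (1 + 0.0042×455) = 35.45 Ω
V = IR = 6.3 × 35.45 = 223 V

223 V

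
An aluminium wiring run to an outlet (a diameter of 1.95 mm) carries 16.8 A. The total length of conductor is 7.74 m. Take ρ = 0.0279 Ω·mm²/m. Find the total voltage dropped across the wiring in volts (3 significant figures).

1.21 V

ρ = 0.0279 Ω·mm²/m = 2.79×10^-8 Ω·m
A = π(d/2)² = π(9.7500e-04 m)² = 2.986e-06 m²
R = ρL/A = (2.79×10^-8)(7.74)/(2.986e-06) = 0.07231 Ω
V = IR = 16.8 × 0.07231 = 1.21 V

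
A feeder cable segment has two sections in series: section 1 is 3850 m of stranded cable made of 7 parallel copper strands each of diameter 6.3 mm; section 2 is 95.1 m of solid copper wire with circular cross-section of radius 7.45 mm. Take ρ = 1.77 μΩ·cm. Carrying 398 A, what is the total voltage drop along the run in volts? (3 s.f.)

128 V

ρ = 1.77 μΩ·cm = 1.77×10^-8 Ω·m
Section 1: A_strand = π(3.1500e-03)² = 3.117e-05 m²; R₁ = ρL/(N·A_s) = (1.77×10^-8)(3850)/(7×3.117e-05) = 0.3123 Ω
Section 2: A = πr² = π(7.4500e-03 m)² = 1.744e-04 m²
R₂ = (1.77×10^-8)(95.1)/(1.744e-04) = 0.009654 Ω
R = R₁ + R₂ = 0.3219 Ω
V = IR = 398 × 0.3219 = 128 V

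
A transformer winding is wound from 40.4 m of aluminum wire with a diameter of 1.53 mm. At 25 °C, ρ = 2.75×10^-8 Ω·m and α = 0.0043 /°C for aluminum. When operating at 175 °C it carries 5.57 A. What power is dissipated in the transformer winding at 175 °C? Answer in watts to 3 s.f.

30.8 W

A = π(d/2)² = π(7.6500e-04 m)² = 1.839e-06 m²
R₍25₎ = ρL/A = (2.75×10^-8)(40.4)/(1.839e-06) = 0.6043 Ω
R₍175₎ = R₍25₎(1 + αΔT) = 0.6043 × (1 + 0.0043×150) = 0.994 Ω
P = I²R = (5.57)² × 0.994 = 30.8 W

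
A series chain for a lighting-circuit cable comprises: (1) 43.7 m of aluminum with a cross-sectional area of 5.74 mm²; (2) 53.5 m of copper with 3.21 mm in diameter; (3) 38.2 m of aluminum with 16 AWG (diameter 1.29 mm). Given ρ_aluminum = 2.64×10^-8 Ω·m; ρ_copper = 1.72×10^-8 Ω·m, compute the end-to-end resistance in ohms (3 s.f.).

1.09 Ω

Seg 1: A = 5.74 mm² = 5.740e-06 m²
R_1 = (2.64×10^-8)(43.7)/(5.740e-06) = 0.201 Ω
Seg 2: A = π(d/2)² = π(1.6050e-03 m)² = 8.093e-06 m²
R_2 = (1.72×10^-8)(53.5)/(8.093e-06) = 0.1137 Ω
Seg 3: A = π(1.29/2 mm)² = π(6.4500e-04 m)² = 1.307e-06 m²
R_3 = (2.64×10^-8)(38.2)/(1.307e-06) = 0.7716 Ω
R_total = R_1 + R_2 + R_3 = 1.09 Ω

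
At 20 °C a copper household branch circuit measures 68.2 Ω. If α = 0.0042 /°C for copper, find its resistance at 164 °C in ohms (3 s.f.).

ΔT = 164 − 20 = 144 °C
R = R₀(1 + αΔT) = 68.2 × (1 + 0.0042×144) = 68.2 × 1.605 = 109 Ω

109 Ω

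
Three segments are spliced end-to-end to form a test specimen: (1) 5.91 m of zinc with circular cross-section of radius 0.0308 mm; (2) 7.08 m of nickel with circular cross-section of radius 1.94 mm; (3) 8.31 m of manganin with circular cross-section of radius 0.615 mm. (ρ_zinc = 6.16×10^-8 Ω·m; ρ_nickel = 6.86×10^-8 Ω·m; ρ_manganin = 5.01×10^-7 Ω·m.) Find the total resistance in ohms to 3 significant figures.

126 Ω

Seg 1: A = πr² = π(3.0800e-05 m)² = 2.980e-09 m²
R_1 = (6.16×10^-8)(5.91)/(2.980e-09) = 122.2 Ω
Seg 2: A = πr² = π(1.9400e-03 m)² = 1.182e-05 m²
R_2 = (6.86×10^-8)(7.08)/(1.182e-05) = 0.04108 Ω
Seg 3: A = πr² = π(6.1500e-04 m)² = 1.188e-06 m²
R_3 = (5.01×10^-7)(8.31)/(1.188e-06) = 3.504 Ω
R_total = R_1 + R_2 + R_3 = 126 Ω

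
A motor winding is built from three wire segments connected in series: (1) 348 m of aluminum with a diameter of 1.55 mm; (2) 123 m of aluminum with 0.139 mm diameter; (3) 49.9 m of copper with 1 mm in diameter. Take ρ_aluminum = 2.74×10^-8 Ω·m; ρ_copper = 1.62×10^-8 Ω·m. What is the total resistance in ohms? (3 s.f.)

Seg 1: A = π(d/2)² = π(7.7500e-04 m)² = 1.887e-06 m²
R_1 = (2.74×10^-8)(348)/(1.887e-06) = 5.053 Ω
Seg 2: A = π(d/2)² = π(6.9500e-05 m)² = 1.517e-08 m²
R_2 = (2.74×10^-8)(123)/(1.517e-08) = 222.1 Ω
Seg 3: A = π(d/2)² = π(5.0000e-04 m)² = 7.854e-07 m²
R_3 = (1.62×10^-8)(49.9)/(7.854e-07) = 1.029 Ω
R_total = R_1 + R_2 + R_3 = 228 Ω

228 Ω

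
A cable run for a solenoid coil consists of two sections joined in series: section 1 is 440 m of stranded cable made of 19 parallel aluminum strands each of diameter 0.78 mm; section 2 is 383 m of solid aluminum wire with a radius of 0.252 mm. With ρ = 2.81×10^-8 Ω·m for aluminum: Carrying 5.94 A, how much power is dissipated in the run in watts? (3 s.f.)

1950 W

Section 1: A_strand = π(3.9000e-04)² = 4.778e-07 m²; R₁ = ρL/(N·A_s) = (2.81×10^-8)(440)/(19×4.778e-07) = 1.362 Ω
Section 2: A = πr² = π(2.5200e-04 m)² = 1.995e-07 m²
R₂ = (2.81×10^-8)(383)/(1.995e-07) = 53.95 Ω
R = R₁ + R₂ = 55.31 Ω
P = I²R = (5.94)² × 55.31 = 1950 W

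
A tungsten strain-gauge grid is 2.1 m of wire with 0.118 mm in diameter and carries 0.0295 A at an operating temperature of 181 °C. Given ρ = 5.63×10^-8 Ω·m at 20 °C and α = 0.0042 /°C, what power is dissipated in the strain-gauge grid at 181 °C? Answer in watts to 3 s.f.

0.0158 W

A = π(d/2)² = π(5.9000e-05 m)² = 1.094e-08 m²
R₍20₎ = ρL/A = (5.63×10^-8)(2.1)/(1.094e-08) = 10.81 Ω
R₍181₎ = R₍20₎(1 + αΔT) = 10.81 × (1 + 0.0042×161) = 18.12 Ω
P = I²R = (0.0295)² × 18.12 = 0.0158 W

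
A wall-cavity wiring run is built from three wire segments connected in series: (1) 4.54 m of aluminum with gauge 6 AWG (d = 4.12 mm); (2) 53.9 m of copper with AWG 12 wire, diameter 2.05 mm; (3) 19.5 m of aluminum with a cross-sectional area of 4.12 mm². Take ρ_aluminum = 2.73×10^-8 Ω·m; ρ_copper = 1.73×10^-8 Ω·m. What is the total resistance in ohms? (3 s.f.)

Seg 1: A = π(4.12/2 mm)² = π(2.0600e-03 m)² = 1.333e-05 m²
R_1 = (2.73×10^-8)(4.54)/(1.333e-05) = 0.009297 Ω
Seg 2: A = π(2.05/2 mm)² = π(1.0250e-03 m)² = 3.301e-06 m²
R_2 = (1.73×10^-8)(53.9)/(3.301e-06) = 0.2825 Ω
Seg 3: A = 4.12 mm² = 4.120e-06 m²
R_3 = (2.73×10^-8)(19.5)/(4.120e-06) = 0.1292 Ω
R_total = R_1 + R_2 + R_3 = 0.421 Ω

0.421 Ω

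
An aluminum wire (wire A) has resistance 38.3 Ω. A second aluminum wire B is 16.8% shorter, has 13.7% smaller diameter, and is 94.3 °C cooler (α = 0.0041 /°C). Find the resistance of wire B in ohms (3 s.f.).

R ∝ ρL/d² with ρ ∝ (1+αΔT), so R_B/R_A = (1 − 16.8/100) × (1 − 13.7/100)⁻² × (1 − 0.0041×94.3)
= 0.832 × 1.343 × 0.6134 = 0.6852
R_B = 0.6852 × 38.3 = 26.2 Ω

26.2 Ω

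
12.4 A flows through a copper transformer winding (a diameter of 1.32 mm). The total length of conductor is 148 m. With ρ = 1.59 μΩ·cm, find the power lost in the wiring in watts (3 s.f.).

ρ = 1.59 μΩ·cm = 1.59×10^-8 Ω·m
A = π(d/2)² = π(6.6000e-04 m)² = 1.368e-06 m²
R = ρL/A = (1.59×10^-8)(148)/(1.368e-06) = 1.72 Ω
P = I²R = (12.4)² × 1.72 = 264 W

264 W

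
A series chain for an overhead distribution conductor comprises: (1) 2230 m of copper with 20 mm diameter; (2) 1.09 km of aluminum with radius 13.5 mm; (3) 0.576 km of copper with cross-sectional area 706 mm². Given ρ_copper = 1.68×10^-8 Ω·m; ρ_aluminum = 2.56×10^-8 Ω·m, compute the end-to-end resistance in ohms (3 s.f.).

0.182 Ω

Seg 1: A = π(d/2)² = π(1.0000e-02 m)² = 3.142e-04 m²
R_1 = (1.68×10^-8)(2230)/(3.142e-04) = 0.1193 Ω
Seg 2: A = πr² = π(1.3500e-02 m)² = 5.726e-04 m²
R_2 = (2.56×10^-8)(1090)/(5.726e-04) = 0.04874 Ω
Seg 3: A = 706 mm² = 7.060e-04 m²
R_3 = (1.68×10^-8)(576)/(7.060e-04) = 0.01371 Ω
R_total = R_1 + R_2 + R_3 = 0.182 Ω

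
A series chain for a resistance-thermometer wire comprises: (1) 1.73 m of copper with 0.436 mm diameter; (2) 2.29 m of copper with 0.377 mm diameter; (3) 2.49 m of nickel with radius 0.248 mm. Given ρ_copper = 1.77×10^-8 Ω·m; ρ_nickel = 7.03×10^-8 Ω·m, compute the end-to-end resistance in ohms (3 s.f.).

1.47 Ω

Seg 1: A = π(d/2)² = π(2.1800e-04 m)² = 1.493e-07 m²
R_1 = (1.77×10^-8)(1.73)/(1.493e-07) = 0.2051 Ω
Seg 2: A = π(d/2)² = π(1.8850e-04 m)² = 1.116e-07 m²
R_2 = (1.77×10^-8)(2.29)/(1.116e-07) = 0.3631 Ω
Seg 3: A = πr² = π(2.4800e-04 m)² = 1.932e-07 m²
R_3 = (7.03×10^-8)(2.49)/(1.932e-07) = 0.9059 Ω
R_total = R_1 + R_2 + R_3 = 1.47 Ω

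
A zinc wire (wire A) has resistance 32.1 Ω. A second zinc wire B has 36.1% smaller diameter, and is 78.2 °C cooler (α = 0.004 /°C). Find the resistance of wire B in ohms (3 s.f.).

R ∝ ρL/d² with ρ ∝ (1+αΔT), so R_B/R_A = (1 − 36.1/100)⁻² × (1 − 0.004×78.2)
= 2.449 × 0.6872 = 1.683
R_B = 1.683 × 32.1 = 54.0 Ω

54.0 Ω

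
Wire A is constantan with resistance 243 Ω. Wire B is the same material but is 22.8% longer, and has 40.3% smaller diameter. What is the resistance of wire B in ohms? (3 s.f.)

R ∝ L/d², so R_B/R_A = (1 + 22.8/100) × (1 − 40.3/100)⁻²
= 1.228 × 2.806 = 3.446
R_B = 3.446 × 243 = 837 Ω

837 Ω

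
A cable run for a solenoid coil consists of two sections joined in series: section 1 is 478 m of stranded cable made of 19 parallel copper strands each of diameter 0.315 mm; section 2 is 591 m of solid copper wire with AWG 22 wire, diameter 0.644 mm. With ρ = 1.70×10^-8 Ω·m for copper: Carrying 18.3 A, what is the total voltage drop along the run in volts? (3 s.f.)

665 V

Section 1: A_strand = π(1.5750e-04)² = 7.793e-08 m²; R₁ = ρL/(N·A_s) = (1.70×10^-8)(478)/(19×7.793e-08) = 5.488 Ω
Section 2: A = π(0.644/2 mm)² = π(3.2200e-04 m)² = 3.257e-07 m²
R₂ = (1.70×10^-8)(591)/(3.257e-07) = 30.84 Ω
R = R₁ + R₂ = 36.33 Ω
V = IR = 18.3 × 36.33 = 665 V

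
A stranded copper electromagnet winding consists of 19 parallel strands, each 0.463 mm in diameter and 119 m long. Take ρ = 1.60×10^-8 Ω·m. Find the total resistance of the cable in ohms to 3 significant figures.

A_strand = π(2.3150e-04 m)² = 1.684e-07 m²
R_strand = ρL/A = (1.60×10^-8)(119)/(1.684e-07) = 11.31 Ω
R_total = R_strand/N = 11.31/19 = 0.595 Ω

0.595 Ω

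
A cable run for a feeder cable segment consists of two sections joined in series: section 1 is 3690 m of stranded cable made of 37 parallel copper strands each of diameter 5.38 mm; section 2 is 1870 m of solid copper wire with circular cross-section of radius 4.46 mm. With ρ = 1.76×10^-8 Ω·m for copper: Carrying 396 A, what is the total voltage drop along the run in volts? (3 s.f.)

239 V

Section 1: A_strand = π(2.6900e-03)² = 2.273e-05 m²; R₁ = ρL/(N·A_s) = (1.76×10^-8)(3690)/(37×2.273e-05) = 0.07721 Ω
Section 2: A = πr² = π(4.4600e-03 m)² = 6.249e-05 m²
R₂ = (1.76×10^-8)(1870)/(6.249e-05) = 0.5267 Ω
R = R₁ + R₂ = 0.6039 Ω
V = IR = 396 × 0.6039 = 239 V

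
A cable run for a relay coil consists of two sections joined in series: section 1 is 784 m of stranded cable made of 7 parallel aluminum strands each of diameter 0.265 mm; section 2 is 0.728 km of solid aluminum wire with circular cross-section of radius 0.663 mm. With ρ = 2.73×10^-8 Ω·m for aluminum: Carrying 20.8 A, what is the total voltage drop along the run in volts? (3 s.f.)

1450 V

Section 1: A_strand = π(1.3250e-04)² = 5.515e-08 m²; R₁ = ρL/(N·A_s) = (2.73×10^-8)(784)/(7×5.515e-08) = 55.44 Ω
Section 2: A = πr² = π(6.6300e-04 m)² = 1.381e-06 m²
R₂ = (2.73×10^-8)(728)/(1.381e-06) = 14.39 Ω
R = R₁ + R₂ = 69.83 Ω
V = IR = 20.8 × 69.83 = 1450 V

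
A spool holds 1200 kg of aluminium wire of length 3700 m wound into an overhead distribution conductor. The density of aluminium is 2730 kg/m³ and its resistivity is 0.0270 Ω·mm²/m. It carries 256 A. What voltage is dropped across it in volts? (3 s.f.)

215 V

ρ = 0.0270 Ω·mm²/m = 2.70×10^-8 Ω·m
A = m/(density·L) = 1200/(2730×3700) = 1.1880e-04 m²
R = ρL/A = (2.70×10^-8)(3700)/(1.1880e-04) = 0.8409 Ω
V = IR = 256 × 0.8409 = 215 V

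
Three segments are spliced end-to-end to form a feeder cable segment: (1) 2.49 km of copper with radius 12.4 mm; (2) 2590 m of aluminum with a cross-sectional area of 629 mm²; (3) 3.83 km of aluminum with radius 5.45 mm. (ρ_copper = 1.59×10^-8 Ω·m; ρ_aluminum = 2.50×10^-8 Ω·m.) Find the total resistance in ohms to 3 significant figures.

Seg 1: A = πr² = π(1.2400e-02 m)² = 4.831e-04 m²
R_1 = (1.59×10^-8)(2490)/(4.831e-04) = 0.08196 Ω
Seg 2: A = 629 mm² = 6.290e-04 m²
R_2 = (2.50×10^-8)(2590)/(6.290e-04) = 0.1029 Ω
Seg 3: A = πr² = π(5.4500e-03 m)² = 9.331e-05 m²
R_3 = (2.50×10^-8)(3830)/(9.331e-05) = 1.026 Ω
R_total = R_1 + R_2 + R_3 = 1.21 Ω

1.21 Ω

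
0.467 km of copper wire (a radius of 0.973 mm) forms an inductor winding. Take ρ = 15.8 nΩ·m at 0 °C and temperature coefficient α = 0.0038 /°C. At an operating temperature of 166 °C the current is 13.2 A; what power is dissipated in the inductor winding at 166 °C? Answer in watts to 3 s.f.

ρ = 15.8 nΩ·m = 1.58×10^-8 Ω·m
A = πr² = π(9.7300e-04 m)² = 2.974e-06 m²
R₍0₎ = ρL/A = (1.58×10^-8)(467)/(2.974e-06) = 2.481 Ω
R₍166₎ = R₍0₎(1 + αΔT) = 2.481 × (1 + 0.0038×166) = 4.046 Ω
P = I²R = (13.2)² × 4.046 = 705 W

705 W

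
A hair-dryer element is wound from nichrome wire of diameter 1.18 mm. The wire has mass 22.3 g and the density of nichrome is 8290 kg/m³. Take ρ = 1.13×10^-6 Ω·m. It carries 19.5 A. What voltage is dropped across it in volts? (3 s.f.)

49.6 V

A = π(d/2)² = π(5.9000e-04 m)² = 1.0936e-06 m²
L = m/(density·A) = 0.0223/(8290×1.0936e-06) = 2.46 m
R = ρL/A = (1.13×10^-6)(2.46)/(1.0936e-06) = 2.542 Ω
V = IR = 19.5 × 2.542 = 49.6 V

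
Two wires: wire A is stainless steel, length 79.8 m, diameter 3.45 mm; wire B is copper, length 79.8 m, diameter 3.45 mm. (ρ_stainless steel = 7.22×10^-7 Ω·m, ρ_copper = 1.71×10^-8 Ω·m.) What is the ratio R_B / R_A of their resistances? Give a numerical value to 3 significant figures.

R ∝ ρL/d², so R_B/R_A = (ρ_B/ρ_A)
= (1.71×10^-8/7.22×10^-7) = 0.0237

0.0237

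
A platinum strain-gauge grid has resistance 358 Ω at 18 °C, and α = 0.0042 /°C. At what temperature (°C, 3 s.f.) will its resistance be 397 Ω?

R = R₀(1 + α(T − T₀)) ⇒ T = T₀ + (R/R₀ − 1)/α
T = 18 + (397/358 − 1)/0.0042 = 18 + (0.1089)/0.0042 = 43.9 °C

43.9 °C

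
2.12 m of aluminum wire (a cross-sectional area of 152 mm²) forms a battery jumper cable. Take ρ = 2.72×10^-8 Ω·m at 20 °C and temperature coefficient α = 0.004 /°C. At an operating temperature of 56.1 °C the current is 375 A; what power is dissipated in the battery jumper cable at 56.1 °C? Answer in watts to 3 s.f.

A = 152 mm² = 1.520e-04 m²
R₍20₎ = ρL/A = (2.72×10^-8)(2.12)/(1.520e-04) = 3.794×10^-4 Ω
R₍56.1₎ = R₍20₎(1 + αΔT) = 3.794×10^-4 × (1 + 0.004×36.1) = 4.341×10^-4 Ω
P = I²R = (375)² × 4.341×10^-4 = 61.1 W

61.1 W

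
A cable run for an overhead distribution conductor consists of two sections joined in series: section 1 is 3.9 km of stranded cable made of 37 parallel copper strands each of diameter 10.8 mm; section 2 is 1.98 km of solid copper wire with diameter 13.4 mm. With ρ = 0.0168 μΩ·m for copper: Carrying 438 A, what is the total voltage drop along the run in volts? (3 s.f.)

ρ = 0.0168 μΩ·m = 1.68×10^-8 Ω·m
Section 1: A_strand = π(5.4000e-03)² = 9.161e-05 m²; R₁ = ρL/(N·A_s) = (1.68×10^-8)(3900)/(37×9.161e-05) = 0.01933 Ω
Section 2: A = π(d/2)² = π(6.7000e-03 m)² = 1.410e-04 m²
R₂ = (1.68×10^-8)(1980)/(1.410e-04) = 0.2359 Ω
R = R₁ + R₂ = 0.2552 Ω
V = IR = 438 × 0.2552 = 112 V

112 V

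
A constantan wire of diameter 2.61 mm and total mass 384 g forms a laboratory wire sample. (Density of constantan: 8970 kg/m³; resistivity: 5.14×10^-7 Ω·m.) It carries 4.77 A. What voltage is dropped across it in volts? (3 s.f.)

3.67 V

A = π(d/2)² = π(1.3050e-03 m)² = 5.3502e-06 m²
L = m/(density·A) = 0.384/(8970×5.3502e-06) = 8.001 m
R = ρL/A = (5.14×10^-7)(8.001)/(5.3502e-06) = 0.7687 Ω
V = IR = 4.77 × 0.7687 = 3.67 V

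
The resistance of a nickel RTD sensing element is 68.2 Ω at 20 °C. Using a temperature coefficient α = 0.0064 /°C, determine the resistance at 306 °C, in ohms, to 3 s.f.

ΔT = 306 − 20 = 286 °C
R = R₀(1 + αΔT) = 68.2 × (1 + 0.0064×286) = 68.2 × 2.83 = 193 Ω

193 Ω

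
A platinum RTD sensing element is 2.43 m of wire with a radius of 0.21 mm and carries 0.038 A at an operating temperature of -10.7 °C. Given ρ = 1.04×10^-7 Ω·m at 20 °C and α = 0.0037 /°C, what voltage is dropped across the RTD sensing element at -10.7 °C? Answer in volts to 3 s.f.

0.0614 V

A = πr² = π(2.1000e-04 m)² = 1.385e-07 m²
R₍20₎ = ρL/A = (1.04×10^-7)(2.43)/(1.385e-07) = 1.824 Ω
R₍-10.7₎ = R₍20₎(1 + αΔT) = 1.824 × (1 + 0.0037×-30.7) = 1.617 Ω
V = IR = 0.038 × 1.617 = 0.0614 V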